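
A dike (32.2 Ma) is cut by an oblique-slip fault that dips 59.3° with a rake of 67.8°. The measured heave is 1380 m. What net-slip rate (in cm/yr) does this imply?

dip-slip = heave / cos(dip) = 1380 / cos(59.3°) = 2703 m
net slip = dip-slip / sin(rake) = 2703 / sin(67.8°) = 2919 m
rate = 2919 m / 32.2 Ma = 0.0000907 m/yr = 0.00907 cm/yr

0.00907 cm/yr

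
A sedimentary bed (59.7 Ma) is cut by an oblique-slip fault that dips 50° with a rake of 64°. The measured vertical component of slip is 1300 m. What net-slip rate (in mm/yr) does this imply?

0.0316 mm/yr

dip-slip = throw / sin(dip) = 1300 / sin(50°) = 1697 m
net slip = dip-slip / sin(rake) = 1697 / sin(64°) = 1888 m
rate = 1888 m / 59.7 Ma = 0.0000316 m/yr = 0.0316 mm/yr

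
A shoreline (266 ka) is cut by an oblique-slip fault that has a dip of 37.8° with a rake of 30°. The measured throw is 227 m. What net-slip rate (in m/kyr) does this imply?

dip-slip = throw / sin(dip) = 227 / sin(37.8°) = 370.4 m
net slip = dip-slip / sin(rake) = 370.4 / sin(30°) = 740.7 m
rate = 740.7 m / 266 ka = 0.00278 m/yr = 2.78 m/kyr

2.78 m/kyr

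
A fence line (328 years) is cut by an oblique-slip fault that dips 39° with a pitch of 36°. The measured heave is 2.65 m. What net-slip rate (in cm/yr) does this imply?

dip-slip = heave / cos(dip) = 2.65 / cos(39°) = 3.410 m
net slip = dip-slip / sin(rake) = 3.410 / sin(36°) = 5.801 m
rate = 5.801 m / 328 years = 0.0177 m/yr = 1.77 cm/yr

1.77 cm/yr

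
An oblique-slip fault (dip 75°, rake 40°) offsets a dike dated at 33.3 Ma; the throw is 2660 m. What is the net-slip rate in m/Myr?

dip-slip = throw / sin(dip) = 2660 / sin(75°) = 2754 m
net slip = dip-slip / sin(rake) = 2754 / sin(40°) = 4284 m
rate = 4284 m / 33.3 Ma = 0.000129 m/yr = 129 m/Myr

129 m/Myr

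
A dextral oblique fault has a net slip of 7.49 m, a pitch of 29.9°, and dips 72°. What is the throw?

dip-slip = net slip × sin(rake) = 7.49 m × sin(29.9°) = 3.734 m
throw = dip-slip × sin(dip) = 3.734 × sin(72°) = 3.55 m

3.55 m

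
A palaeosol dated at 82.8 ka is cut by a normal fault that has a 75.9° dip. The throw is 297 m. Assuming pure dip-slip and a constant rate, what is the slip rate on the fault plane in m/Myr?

3700 m/Myr

dip-slip = throw / sin(dip) = 297 m / sin(75.9°) = 306.2 m
rate = 306.2 m / 82.8 ka = 0.00370 m/yr = 3700 m/Myr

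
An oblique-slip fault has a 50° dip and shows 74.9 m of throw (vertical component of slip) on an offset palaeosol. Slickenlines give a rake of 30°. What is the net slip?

dip-slip = throw / sin(dip) = 74.9 / sin(50°) = 97.78 m
net slip = dip-slip / sin(rake) = 97.78 / sin(30°) = 196 m

196 m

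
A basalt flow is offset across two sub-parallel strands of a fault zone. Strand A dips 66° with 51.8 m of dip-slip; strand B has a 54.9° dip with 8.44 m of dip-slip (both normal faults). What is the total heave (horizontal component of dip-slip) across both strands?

25.9 m

heave_A = 51.8 × cos(66°) = 21.07 m
heave_B = 8.44 × cos(54.9°) = 4.853 m
total = 21.07 + 4.853 = 25.9 m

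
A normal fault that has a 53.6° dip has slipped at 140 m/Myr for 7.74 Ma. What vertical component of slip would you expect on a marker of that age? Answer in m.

dip-slip = rate × time = 140 m/Myr × 7.74 Ma = 1084 m
throw = dip-slip × sin(dip) = 1084 × sin(53.6°) = 872 m

872 m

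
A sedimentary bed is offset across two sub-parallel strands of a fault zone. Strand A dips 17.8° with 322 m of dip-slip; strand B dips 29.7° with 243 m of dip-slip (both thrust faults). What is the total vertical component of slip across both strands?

throw_A = 322 × sin(17.8°) = 98.43 m
throw_B = 243 × sin(29.7°) = 120.4 m
total = 98.43 + 120.4 = 219 m

219 m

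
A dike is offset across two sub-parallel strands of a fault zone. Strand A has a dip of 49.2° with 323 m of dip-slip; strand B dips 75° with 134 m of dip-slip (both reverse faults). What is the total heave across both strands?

heave_A = 323 × cos(49.2°) = 211.1 m
heave_B = 134 × cos(75°) = 34.68 m
total = 211.1 + 34.68 = 246 m

246 m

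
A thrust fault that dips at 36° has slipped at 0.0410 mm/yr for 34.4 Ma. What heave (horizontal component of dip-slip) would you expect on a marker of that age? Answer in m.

dip-slip = rate × time = 0.0410 mm/yr × 34.4 Ma = 1410 m
heave = dip-slip × cos(dip) = 1410 × cos(36°) = 1140 m

1140 m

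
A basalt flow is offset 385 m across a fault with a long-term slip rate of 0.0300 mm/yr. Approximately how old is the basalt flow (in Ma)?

age = offset / rate = 385 m / (0.0300 mm/yr) = 1.28e+07 yr = 12.8 Ma

12.8 Ma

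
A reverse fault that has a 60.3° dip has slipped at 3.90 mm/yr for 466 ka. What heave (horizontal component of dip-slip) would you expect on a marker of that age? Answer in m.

dip-slip = rate × time = 3.90 mm/yr × 466 ka = 1817 m
heave = dip-slip × cos(dip) = 1817 × cos(60.3°) = 900 m

900 m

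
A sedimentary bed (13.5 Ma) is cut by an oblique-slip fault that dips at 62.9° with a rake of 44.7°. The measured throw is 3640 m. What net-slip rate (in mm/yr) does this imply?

0.431 mm/yr

dip-slip = throw / sin(dip) = 3640 / sin(62.9°) = 4089 m
net slip = dip-slip / sin(rake) = 4089 / sin(44.7°) = 5813 m
rate = 5813 m / 13.5 Ma = 0.000431 m/yr = 0.431 mm/yr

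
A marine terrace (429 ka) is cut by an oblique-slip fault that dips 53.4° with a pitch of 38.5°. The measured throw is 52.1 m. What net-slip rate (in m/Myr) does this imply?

243 m/Myr

dip-slip = throw / sin(dip) = 52.1 / sin(53.4°) = 64.90 m
net slip = dip-slip / sin(rake) = 64.90 / sin(38.5°) = 104.2 m
rate = 104.2 m / 429 ka = 0.000243 m/yr = 243 m/Myr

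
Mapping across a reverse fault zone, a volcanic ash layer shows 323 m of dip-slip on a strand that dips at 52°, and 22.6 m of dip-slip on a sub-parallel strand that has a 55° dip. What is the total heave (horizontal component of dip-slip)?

212 m

heave_A = 323 × cos(52°) = 198.9 m
heave_B = 22.6 × cos(55°) = 12.96 m
total = 198.9 + 12.96 = 212 m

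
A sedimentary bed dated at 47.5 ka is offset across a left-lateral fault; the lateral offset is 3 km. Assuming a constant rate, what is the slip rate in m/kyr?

rate = 3 km / 47.5 ka = 0.0632 m/yr = 63.2 m/kyr

63.2 m/kyr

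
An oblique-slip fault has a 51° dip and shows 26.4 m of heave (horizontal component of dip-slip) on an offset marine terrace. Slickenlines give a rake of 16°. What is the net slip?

152 m

dip-slip = heave / cos(dip) = 26.4 / cos(51°) = 41.95 m
net slip = dip-slip / sin(rake) = 41.95 / sin(16°) = 152 m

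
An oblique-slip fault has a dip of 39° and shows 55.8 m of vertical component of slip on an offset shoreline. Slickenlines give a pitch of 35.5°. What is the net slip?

153 m

dip-slip = throw / sin(dip) = 55.8 / sin(39°) = 88.67 m
net slip = dip-slip / sin(rake) = 88.67 / sin(35.5°) = 153 m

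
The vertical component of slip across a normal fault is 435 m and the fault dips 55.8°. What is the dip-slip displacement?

dip-slip = throw / sin(dip) = 435 / sin(55.8°) = 526 m

526 m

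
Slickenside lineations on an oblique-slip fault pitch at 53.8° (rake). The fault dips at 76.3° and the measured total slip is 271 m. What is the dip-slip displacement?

dip-slip = net slip × sin(rake) = 271 m × sin(53.8°) = 219 m

219 m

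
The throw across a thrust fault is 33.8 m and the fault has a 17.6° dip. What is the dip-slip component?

dip-slip = throw / sin(dip) = 33.8 / sin(17.6°) = 112 m

112 m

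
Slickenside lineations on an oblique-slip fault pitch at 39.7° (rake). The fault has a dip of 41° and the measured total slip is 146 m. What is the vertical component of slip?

61.2 m

dip-slip = net slip × sin(rake) = 146 m × sin(39.7°) = 93.26 m
throw = dip-slip × sin(dip) = 93.26 × sin(41°) = 61.2 m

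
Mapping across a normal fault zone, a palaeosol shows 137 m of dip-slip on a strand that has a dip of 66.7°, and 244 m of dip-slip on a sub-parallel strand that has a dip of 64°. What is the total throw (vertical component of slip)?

throw_A = 137 × sin(66.7°) = 125.8 m
throw_B = 244 × sin(64°) = 219.3 m
total = 125.8 + 219.3 = 345 m

345 m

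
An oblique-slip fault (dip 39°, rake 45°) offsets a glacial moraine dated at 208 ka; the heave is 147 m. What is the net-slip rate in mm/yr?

dip-slip = heave / cos(dip) = 147 / cos(39°) = 189.2 m
net slip = dip-slip / sin(rake) = 189.2 / sin(45°) = 267.5 m
rate = 267.5 m / 208 ka = 0.00129 m/yr = 1.29 mm/yr

1.29 mm/yr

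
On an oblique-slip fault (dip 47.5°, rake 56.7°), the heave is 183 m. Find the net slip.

dip-slip = heave / cos(dip) = 183 / cos(47.5°) = 270.9 m
net slip = dip-slip / sin(rake) = 270.9 / sin(56.7°) = 324 m

324 m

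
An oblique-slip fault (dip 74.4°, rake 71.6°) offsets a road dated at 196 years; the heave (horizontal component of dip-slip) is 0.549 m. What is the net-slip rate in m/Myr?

11000 m/Myr

dip-slip = heave / cos(dip) = 0.549 / cos(74.4°) = 2.042 m
net slip = dip-slip / sin(rake) = 2.042 / sin(71.6°) = 2.151 m
rate = 2.151 m / 196 years = 0.0110 m/yr = 11000 m/Myr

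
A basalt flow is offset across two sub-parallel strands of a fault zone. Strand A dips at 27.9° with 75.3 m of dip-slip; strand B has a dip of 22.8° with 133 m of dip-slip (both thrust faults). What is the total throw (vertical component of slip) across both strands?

throw_A = 75.3 × sin(27.9°) = 35.24 m
throw_B = 133 × sin(22.8°) = 51.54 m
total = 35.24 + 51.54 = 86.8 m

86.8 m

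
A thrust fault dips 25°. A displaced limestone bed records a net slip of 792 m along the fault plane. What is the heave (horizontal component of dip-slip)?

heave = dip-slip × cos(dip) = 792 m × cos(25°) = 718 m

718 m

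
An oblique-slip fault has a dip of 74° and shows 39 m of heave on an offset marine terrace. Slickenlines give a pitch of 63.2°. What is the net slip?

159 m

dip-slip = heave / cos(dip) = 39 / cos(74°) = 141.5 m
net slip = dip-slip / sin(rake) = 141.5 / sin(63.2°) = 159 m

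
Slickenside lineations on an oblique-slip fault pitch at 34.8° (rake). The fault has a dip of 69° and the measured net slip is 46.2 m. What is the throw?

24.6 m

dip-slip = net slip × sin(rake) = 46.2 m × sin(34.8°) = 26.37 m
throw = dip-slip × sin(dip) = 26.37 × sin(69°) = 24.6 m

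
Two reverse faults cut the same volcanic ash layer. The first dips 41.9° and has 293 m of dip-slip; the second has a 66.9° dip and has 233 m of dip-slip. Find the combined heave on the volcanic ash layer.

309 m

heave_A = 293 × cos(41.9°) = 218.1 m
heave_B = 233 × cos(66.9°) = 91.41 m
total = 218.1 + 91.41 = 309 m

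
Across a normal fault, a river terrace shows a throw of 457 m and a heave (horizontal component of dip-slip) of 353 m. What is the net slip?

net slip = √(throw² + heave²) = √(457² + 353²) = 577 m

577 m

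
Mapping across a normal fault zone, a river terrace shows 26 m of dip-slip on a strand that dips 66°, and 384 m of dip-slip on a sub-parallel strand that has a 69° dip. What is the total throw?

382 m

throw_A = 26 × sin(66°) = 23.75 m
throw_B = 384 × sin(69°) = 358.5 m
total = 23.75 + 358.5 = 382 m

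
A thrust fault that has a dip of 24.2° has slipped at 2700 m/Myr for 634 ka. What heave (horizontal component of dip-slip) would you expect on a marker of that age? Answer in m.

dip-slip = rate × time = 2700 m/Myr × 634 ka = 1712 m
heave = dip-slip × cos(dip) = 1712 × cos(24.2°) = 1560 m

1560 m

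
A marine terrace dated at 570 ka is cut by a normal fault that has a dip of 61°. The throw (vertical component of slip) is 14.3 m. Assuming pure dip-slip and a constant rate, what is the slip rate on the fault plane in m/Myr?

28.7 m/Myr

dip-slip = throw / sin(dip) = 14.3 m / sin(61°) = 16.35 m
rate = 16.35 m / 570 ka = 0.0000287 m/yr = 28.7 m/Myr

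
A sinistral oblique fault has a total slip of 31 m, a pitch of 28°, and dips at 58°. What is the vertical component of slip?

12.3 m

dip-slip = net slip × sin(rake) = 31 m × sin(28°) = 14.55 m
throw = dip-slip × sin(dip) = 14.55 × sin(58°) = 12.3 m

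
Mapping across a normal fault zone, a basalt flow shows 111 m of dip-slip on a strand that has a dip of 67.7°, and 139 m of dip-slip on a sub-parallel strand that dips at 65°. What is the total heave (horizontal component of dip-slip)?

heave_A = 111 × cos(67.7°) = 42.12 m
heave_B = 139 × cos(65°) = 58.74 m
total = 42.12 + 58.74 = 101 m

101 m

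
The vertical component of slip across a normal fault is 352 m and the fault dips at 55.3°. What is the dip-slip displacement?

dip-slip = throw / sin(dip) = 352 / sin(55.3°) = 428 m

428 m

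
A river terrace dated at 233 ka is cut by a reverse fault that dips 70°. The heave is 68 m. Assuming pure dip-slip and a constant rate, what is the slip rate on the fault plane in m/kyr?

0.853 m/kyr

dip-slip = heave / cos(dip) = 68 m / cos(70°) = 198.8 m
rate = 198.8 m / 233 ka = 0.000853 m/yr = 0.853 m/kyr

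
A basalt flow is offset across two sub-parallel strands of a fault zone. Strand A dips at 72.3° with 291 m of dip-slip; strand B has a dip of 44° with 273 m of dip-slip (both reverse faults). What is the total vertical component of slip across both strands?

throw_A = 291 × sin(72.3°) = 277.2 m
throw_B = 273 × sin(44°) = 189.6 m
total = 277.2 + 189.6 = 467 m

467 m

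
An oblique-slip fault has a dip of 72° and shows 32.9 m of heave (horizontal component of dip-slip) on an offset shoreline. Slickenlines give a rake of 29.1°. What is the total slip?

219 m

dip-slip = heave / cos(dip) = 32.9 / cos(72°) = 106.5 m
net slip = dip-slip / sin(rake) = 106.5 / sin(29.1°) = 219 m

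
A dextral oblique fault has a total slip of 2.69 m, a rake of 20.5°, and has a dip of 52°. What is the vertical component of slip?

0.742 m

dip-slip = net slip × sin(rake) = 2.69 m × sin(20.5°) = 0.9421 m
throw = dip-slip × sin(dip) = 0.9421 × sin(52°) = 0.742 m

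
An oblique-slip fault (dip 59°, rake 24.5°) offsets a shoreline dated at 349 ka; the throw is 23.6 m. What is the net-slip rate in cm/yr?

0.0190 cm/yr

dip-slip = throw / sin(dip) = 23.6 / sin(59°) = 27.53 m
net slip = dip-slip / sin(rake) = 27.53 / sin(24.5°) = 66.39 m
rate = 66.39 m / 349 ka = 0.000190 m/yr = 0.0190 cm/yr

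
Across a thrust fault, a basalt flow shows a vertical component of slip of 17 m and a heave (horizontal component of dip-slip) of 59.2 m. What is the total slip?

net slip = √(throw² + heave²) = √(17² + 59.2²) = 61.6 m

61.6 m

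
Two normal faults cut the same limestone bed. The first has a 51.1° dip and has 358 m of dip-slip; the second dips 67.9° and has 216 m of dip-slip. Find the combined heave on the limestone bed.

heave_A = 358 × cos(51.1°) = 224.8 m
heave_B = 216 × cos(67.9°) = 81.26 m
total = 224.8 + 81.26 = 306 m

306 m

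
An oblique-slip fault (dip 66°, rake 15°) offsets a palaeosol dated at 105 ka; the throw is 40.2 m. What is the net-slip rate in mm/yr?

dip-slip = throw / sin(dip) = 40.2 / sin(66°) = 44 m
net slip = dip-slip / sin(rake) = 44 / sin(15°) = 170 m
rate = 170 m / 105 ka = 0.00162 m/yr = 1.62 mm/yr

1.62 mm/yr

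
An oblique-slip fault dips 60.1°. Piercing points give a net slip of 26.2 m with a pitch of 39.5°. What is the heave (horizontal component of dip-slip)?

8.31 m

dip-slip = net slip × sin(rake) = 26.2 m × sin(39.5°) = 16.67 m
heave = dip-slip × cos(dip) = 16.67 × cos(60.1°) = 8.31 m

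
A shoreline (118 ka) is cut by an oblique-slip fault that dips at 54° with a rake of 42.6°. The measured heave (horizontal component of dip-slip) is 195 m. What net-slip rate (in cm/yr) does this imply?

dip-slip = heave / cos(dip) = 195 / cos(54°) = 331.8 m
net slip = dip-slip / sin(rake) = 331.8 / sin(42.6°) = 490.1 m
rate = 490.1 m / 118 ka = 0.00415 m/yr = 0.415 cm/yr

0.415 cm/yr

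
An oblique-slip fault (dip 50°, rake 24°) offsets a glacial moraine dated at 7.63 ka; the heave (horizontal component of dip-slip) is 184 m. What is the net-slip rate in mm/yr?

dip-slip = heave / cos(dip) = 184 / cos(50°) = 286.3 m
net slip = dip-slip / sin(rake) = 286.3 / sin(24°) = 703.8 m
rate = 703.8 m / 7.63 ka = 0.0922 m/yr = 92.2 mm/yr

92.2 mm/yr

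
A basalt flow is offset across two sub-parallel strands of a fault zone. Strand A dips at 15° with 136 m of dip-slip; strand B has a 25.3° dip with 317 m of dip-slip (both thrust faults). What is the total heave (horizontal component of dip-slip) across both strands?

418 m

heave_A = 136 × cos(15°) = 131.4 m
heave_B = 317 × cos(25.3°) = 286.6 m
total = 131.4 + 286.6 = 418 m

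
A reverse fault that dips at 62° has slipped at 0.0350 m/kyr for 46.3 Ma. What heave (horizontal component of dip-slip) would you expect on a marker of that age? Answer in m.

dip-slip = rate × time = 0.0350 m/kyr × 46.3 Ma = 1621 m
heave = dip-slip × cos(dip) = 1621 × cos(62°) = 761 m

761 m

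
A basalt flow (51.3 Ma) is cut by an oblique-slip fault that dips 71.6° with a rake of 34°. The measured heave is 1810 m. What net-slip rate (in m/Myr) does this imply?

dip-slip = heave / cos(dip) = 1810 / cos(71.6°) = 5734 m
net slip = dip-slip / sin(rake) = 5734 / sin(34°) = 10250 m
rate = 10250 m / 51.3 Ma = 0.000200 m/yr = 200 m/Myr

200 m/Myr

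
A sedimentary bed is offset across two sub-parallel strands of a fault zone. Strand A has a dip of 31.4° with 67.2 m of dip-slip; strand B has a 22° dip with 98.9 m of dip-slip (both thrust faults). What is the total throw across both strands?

throw_A = 67.2 × sin(31.4°) = 35.01 m
throw_B = 98.9 × sin(22°) = 37.05 m
total = 35.01 + 37.05 = 72.1 m

72.1 m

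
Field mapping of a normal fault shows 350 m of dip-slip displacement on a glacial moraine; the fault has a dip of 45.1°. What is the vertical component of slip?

throw = dip-slip × sin(dip) = 350 m × sin(45.1°) = 248 m

248 m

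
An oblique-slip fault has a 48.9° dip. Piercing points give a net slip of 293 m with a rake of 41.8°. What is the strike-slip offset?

strike-slip = net slip × cos(rake) = 293 m × cos(41.8°) = 218 m

218 m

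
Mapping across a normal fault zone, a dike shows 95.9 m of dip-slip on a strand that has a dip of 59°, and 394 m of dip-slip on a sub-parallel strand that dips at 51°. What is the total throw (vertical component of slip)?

throw_A = 95.9 × sin(59°) = 82.20 m
throw_B = 394 × sin(51°) = 306.2 m
total = 82.20 + 306.2 = 388 m

388 m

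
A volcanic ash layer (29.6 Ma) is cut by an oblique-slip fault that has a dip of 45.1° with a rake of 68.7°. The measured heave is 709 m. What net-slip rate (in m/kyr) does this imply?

dip-slip = heave / cos(dip) = 709 / cos(45.1°) = 1004 m
net slip = dip-slip / sin(rake) = 1004 / sin(68.7°) = 1078 m
rate = 1078 m / 29.6 Ma = 0.0000364 m/yr = 0.0364 m/kyr

0.0364 m/kyr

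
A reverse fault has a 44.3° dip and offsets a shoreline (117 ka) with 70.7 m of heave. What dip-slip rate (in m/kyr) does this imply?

dip-slip = heave / cos(dip) = 70.7 m / cos(44.3°) = 98.79 m
rate = 98.79 m / 117 ka = 0.000844 m/yr = 0.844 m/kyr

0.844 m/kyr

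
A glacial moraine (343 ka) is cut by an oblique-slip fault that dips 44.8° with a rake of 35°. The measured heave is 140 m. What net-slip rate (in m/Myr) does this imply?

dip-slip = heave / cos(dip) = 140 / cos(44.8°) = 197.3 m
net slip = dip-slip / sin(rake) = 197.3 / sin(35°) = 344 m
rate = 344 m / 343 ka = 0.00100 m/yr = 1000 m/Myr

1000 m/Myr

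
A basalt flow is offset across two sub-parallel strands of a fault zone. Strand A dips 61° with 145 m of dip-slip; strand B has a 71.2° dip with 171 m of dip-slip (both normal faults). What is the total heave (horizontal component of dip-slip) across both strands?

heave_A = 145 × cos(61°) = 70.30 m
heave_B = 171 × cos(71.2°) = 55.11 m
total = 70.30 + 55.11 = 125 m

125 m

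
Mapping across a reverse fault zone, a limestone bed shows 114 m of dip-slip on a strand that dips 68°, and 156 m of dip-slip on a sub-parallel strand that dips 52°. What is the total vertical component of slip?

229 m

throw_A = 114 × sin(68°) = 105.7 m
throw_B = 156 × sin(52°) = 122.9 m
total = 105.7 + 122.9 = 229 m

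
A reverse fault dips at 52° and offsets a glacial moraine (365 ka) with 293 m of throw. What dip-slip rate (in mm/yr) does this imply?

dip-slip = throw / sin(dip) = 293 m / sin(52°) = 371.8 m
rate = 371.8 m / 365 ka = 0.00102 m/yr = 1.02 mm/yr

1.02 mm/yr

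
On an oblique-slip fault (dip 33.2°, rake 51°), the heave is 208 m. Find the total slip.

dip-slip = heave / cos(dip) = 208 / cos(33.2°) = 248.6 m
net slip = dip-slip / sin(rake) = 248.6 / sin(51°) = 320 m

320 m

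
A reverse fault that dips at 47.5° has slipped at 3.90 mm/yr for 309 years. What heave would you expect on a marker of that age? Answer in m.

dip-slip = rate × time = 3.90 mm/yr × 309 years = 1.205 m
heave = dip-slip × cos(dip) = 1.205 × cos(47.5°) = 0.814 m

0.814 m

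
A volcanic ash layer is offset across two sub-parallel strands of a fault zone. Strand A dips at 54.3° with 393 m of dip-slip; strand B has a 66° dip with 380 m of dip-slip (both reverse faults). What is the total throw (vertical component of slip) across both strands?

666 m

throw_A = 393 × sin(54.3°) = 319.1 m
throw_B = 380 × sin(66°) = 347.1 m
total = 319.1 + 347.1 = 666 m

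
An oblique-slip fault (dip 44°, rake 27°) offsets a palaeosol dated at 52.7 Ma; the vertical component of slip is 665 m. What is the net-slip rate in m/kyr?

dip-slip = throw / sin(dip) = 665 / sin(44°) = 957.3 m
net slip = dip-slip / sin(rake) = 957.3 / sin(27°) = 2109 m
rate = 2109 m / 52.7 Ma = 0.0000400 m/yr = 0.0400 m/kyr

0.0400 m/kyr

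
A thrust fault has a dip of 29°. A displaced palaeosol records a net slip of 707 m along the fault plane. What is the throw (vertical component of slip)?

throw = dip-slip × sin(dip) = 707 m × sin(29°) = 343 m

343 m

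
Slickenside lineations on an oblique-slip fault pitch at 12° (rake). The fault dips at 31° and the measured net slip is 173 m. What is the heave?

dip-slip = net slip × sin(rake) = 173 m × sin(12°) = 35.97 m
heave = dip-slip × cos(dip) = 35.97 × cos(31°) = 30.8 m

30.8 m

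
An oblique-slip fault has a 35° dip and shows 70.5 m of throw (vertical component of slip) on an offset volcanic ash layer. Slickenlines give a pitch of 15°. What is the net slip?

475 m

dip-slip = throw / sin(dip) = 70.5 / sin(35°) = 122.9 m
net slip = dip-slip / sin(rake) = 122.9 / sin(15°) = 475 m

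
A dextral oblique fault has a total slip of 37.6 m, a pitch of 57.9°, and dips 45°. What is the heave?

dip-slip = net slip × sin(rake) = 37.6 m × sin(57.9°) = 31.85 m
heave = dip-slip × cos(dip) = 31.85 × cos(45°) = 22.5 m

22.5 m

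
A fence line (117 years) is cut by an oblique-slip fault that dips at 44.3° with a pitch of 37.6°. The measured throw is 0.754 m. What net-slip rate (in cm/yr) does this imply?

1.51 cm/yr

dip-slip = throw / sin(dip) = 0.754 / sin(44.3°) = 1.080 m
net slip = dip-slip / sin(rake) = 1.080 / sin(37.6°) = 1.769 m
rate = 1.769 m / 117 years = 0.0151 m/yr = 1.51 cm/yr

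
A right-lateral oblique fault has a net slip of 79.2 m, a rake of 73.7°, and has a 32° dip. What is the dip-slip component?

76 m

dip-slip = net slip × sin(rake) = 79.2 m × sin(73.7°) = 76 m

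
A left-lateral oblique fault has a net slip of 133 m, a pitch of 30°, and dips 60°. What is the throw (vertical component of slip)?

dip-slip = net slip × sin(rake) = 133 m × sin(30°) = 66.50 m
throw = dip-slip × sin(dip) = 66.50 × sin(60°) = 57.6 m

57.6 m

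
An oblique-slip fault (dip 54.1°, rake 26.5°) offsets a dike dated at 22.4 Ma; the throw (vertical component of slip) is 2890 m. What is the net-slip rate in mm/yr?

dip-slip = throw / sin(dip) = 2890 / sin(54.1°) = 3568 m
net slip = dip-slip / sin(rake) = 3568 / sin(26.5°) = 7996 m
rate = 7996 m / 22.4 Ma = 0.000357 m/yr = 0.357 mm/yr

0.357 mm/yr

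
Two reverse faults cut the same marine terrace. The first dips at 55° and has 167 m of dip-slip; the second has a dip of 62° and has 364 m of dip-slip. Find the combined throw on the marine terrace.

throw_A = 167 × sin(55°) = 136.8 m
throw_B = 364 × sin(62°) = 321.4 m
total = 136.8 + 321.4 = 458 m

458 m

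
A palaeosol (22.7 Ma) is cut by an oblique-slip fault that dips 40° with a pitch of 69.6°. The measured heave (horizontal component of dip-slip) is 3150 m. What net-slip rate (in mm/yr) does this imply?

0.193 mm/yr

dip-slip = heave / cos(dip) = 3150 / cos(40°) = 4112 m
net slip = dip-slip / sin(rake) = 4112 / sin(69.6°) = 4387 m
rate = 4387 m / 22.7 Ma = 0.000193 m/yr = 0.193 mm/yr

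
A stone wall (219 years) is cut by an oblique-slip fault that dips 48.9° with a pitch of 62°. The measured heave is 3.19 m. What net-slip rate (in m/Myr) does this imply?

dip-slip = heave / cos(dip) = 3.19 / cos(48.9°) = 4.853 m
net slip = dip-slip / sin(rake) = 4.853 / sin(62°) = 5.496 m
rate = 5.496 m / 219 years = 0.0251 m/yr = 25100 m/Myr

25100 m/Myr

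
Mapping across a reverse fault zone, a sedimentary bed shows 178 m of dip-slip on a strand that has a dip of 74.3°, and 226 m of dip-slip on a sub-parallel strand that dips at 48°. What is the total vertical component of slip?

339 m

throw_A = 178 × sin(74.3°) = 171.4 m
throw_B = 226 × sin(48°) = 168 m
total = 171.4 + 168 = 339 m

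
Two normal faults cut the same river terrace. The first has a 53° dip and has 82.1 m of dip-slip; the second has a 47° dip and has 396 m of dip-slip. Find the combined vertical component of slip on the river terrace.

throw_A = 82.1 × sin(53°) = 65.57 m
throw_B = 396 × sin(47°) = 289.6 m
total = 65.57 + 289.6 = 355 m

355 m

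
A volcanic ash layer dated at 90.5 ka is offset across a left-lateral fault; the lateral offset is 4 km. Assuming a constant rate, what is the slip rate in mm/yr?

44.2 mm/yr

rate = 4 km / 90.5 ka = 0.0442 m/yr = 44.2 mm/yr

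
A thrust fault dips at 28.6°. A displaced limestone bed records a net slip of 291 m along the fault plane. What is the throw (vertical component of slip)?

throw = dip-slip × sin(dip) = 291 m × sin(28.6°) = 139 m

139 m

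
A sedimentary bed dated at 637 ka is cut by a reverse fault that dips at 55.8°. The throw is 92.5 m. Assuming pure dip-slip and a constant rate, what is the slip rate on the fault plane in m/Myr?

dip-slip = throw / sin(dip) = 92.5 m / sin(55.8°) = 111.8 m
rate = 111.8 m / 637 ka = 0.000176 m/yr = 176 m/Myr

176 m/Myr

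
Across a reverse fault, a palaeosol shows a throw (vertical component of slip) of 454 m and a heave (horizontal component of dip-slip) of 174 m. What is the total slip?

net slip = √(throw² + heave²) = √(454² + 174²) = 486 m

486 m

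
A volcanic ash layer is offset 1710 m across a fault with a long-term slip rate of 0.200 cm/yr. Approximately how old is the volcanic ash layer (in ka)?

age = offset / rate = 1710 m / (0.200 cm/yr) = 855000 yr = 855 ka

855 ka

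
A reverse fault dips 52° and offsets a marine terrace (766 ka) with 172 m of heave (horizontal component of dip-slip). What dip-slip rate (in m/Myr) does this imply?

dip-slip = heave / cos(dip) = 172 m / cos(52°) = 279.4 m
rate = 279.4 m / 766 ka = 0.000365 m/yr = 365 m/Myr

365 m/Myr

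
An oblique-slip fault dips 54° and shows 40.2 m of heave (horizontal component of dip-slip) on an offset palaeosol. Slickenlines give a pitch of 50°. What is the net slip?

89.3 m

dip-slip = heave / cos(dip) = 40.2 / cos(54°) = 68.39 m
net slip = dip-slip / sin(rake) = 68.39 / sin(50°) = 89.3 m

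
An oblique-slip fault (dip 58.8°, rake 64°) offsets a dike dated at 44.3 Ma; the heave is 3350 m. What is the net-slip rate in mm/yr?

dip-slip = heave / cos(dip) = 3350 / cos(58.8°) = 6467 m
net slip = dip-slip / sin(rake) = 6467 / sin(64°) = 7195 m
rate = 7195 m / 44.3 Ma = 0.000162 m/yr = 0.162 mm/yr

0.162 mm/yr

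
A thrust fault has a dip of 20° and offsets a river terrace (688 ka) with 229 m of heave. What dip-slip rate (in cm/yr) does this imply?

dip-slip = heave / cos(dip) = 229 m / cos(20°) = 243.7 m
rate = 243.7 m / 688 ka = 0.000354 m/yr = 0.0354 cm/yr

0.0354 cm/yr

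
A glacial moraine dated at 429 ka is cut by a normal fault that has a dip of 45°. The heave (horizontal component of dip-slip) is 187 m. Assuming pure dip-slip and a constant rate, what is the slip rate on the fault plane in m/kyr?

0.616 m/kyr

dip-slip = heave / cos(dip) = 187 m / cos(45°) = 264.5 m
rate = 264.5 m / 429 ka = 0.000616 m/yr = 0.616 m/kyr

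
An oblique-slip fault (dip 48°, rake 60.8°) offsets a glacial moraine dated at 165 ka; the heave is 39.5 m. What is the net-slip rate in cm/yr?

dip-slip = heave / cos(dip) = 39.5 / cos(48°) = 59.03 m
net slip = dip-slip / sin(rake) = 59.03 / sin(60.8°) = 67.63 m
rate = 67.63 m / 165 ka = 0.000410 m/yr = 0.0410 cm/yr

0.0410 cm/yr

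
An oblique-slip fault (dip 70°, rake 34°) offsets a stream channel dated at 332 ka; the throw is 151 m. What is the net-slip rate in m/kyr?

0.866 m/kyr

dip-slip = throw / sin(dip) = 151 / sin(70°) = 160.7 m
net slip = dip-slip / sin(rake) = 160.7 / sin(34°) = 287.4 m
rate = 287.4 m / 332 ka = 0.000866 m/yr = 0.866 m/kyr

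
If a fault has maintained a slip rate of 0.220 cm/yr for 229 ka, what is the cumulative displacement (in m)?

slip = rate × time = 0.220 cm/yr × 229 ka = 504 m

504 m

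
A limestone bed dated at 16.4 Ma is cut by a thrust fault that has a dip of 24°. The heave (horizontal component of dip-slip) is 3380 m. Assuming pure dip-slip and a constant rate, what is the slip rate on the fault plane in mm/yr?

0.226 mm/yr

dip-slip = heave / cos(dip) = 3380 m / cos(24°) = 3700 m
rate = 3700 m / 16.4 Ma = 0.000226 m/yr = 0.226 mm/yr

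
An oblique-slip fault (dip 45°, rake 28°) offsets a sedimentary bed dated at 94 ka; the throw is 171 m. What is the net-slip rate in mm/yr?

dip-slip = throw / sin(dip) = 171 / sin(45°) = 241.8 m
net slip = dip-slip / sin(rake) = 241.8 / sin(28°) = 515.1 m
rate = 515.1 m / 94 ka = 0.00548 m/yr = 5.48 mm/yr

5.48 mm/yr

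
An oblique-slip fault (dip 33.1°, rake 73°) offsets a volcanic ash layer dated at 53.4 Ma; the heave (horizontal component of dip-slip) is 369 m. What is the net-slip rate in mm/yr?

dip-slip = heave / cos(dip) = 369 / cos(33.1°) = 440.5 m
net slip = dip-slip / sin(rake) = 440.5 / sin(73°) = 460.6 m
rate = 460.6 m / 53.4 Ma = 0.00000863 m/yr = 0.00863 mm/yr

0.00863 mm/yr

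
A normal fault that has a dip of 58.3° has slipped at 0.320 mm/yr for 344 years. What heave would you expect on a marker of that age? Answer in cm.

5.78 cm

dip-slip = rate × time = 0.320 mm/yr × 344 years = 0.1101 m
heave = dip-slip × cos(dip) = 0.1101 × cos(58.3°) = 0.0578 m = 5.78 cm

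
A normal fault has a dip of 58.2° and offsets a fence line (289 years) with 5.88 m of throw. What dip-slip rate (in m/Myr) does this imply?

dip-slip = throw / sin(dip) = 5.88 m / sin(58.2°) = 6.919 m
rate = 6.919 m / 289 years = 0.0239 m/yr = 23900 m/Myr

23900 m/Myr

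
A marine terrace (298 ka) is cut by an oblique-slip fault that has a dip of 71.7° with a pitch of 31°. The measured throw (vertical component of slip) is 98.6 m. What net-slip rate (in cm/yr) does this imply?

dip-slip = throw / sin(dip) = 98.6 / sin(71.7°) = 103.9 m
net slip = dip-slip / sin(rake) = 103.9 / sin(31°) = 201.6 m
rate = 201.6 m / 298 ka = 0.000677 m/yr = 0.0677 cm/yr

0.0677 cm/yr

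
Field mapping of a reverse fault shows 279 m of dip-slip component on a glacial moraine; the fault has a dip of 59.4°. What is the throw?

throw = dip-slip × sin(dip) = 279 m × sin(59.4°) = 240 m

240 m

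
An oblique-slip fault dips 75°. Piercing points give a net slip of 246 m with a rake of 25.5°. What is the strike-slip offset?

222 m

strike-slip = net slip × cos(rake) = 246 m × cos(25.5°) = 222 m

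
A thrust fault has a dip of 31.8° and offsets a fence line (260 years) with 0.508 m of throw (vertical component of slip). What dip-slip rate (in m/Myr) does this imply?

dip-slip = throw / sin(dip) = 0.508 m / sin(31.8°) = 0.9640 m
rate = 0.9640 m / 260 years = 0.00371 m/yr = 3710 m/Myr

3710 m/Myr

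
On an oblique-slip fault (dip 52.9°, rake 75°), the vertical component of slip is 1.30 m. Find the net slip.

1.69 m

dip-slip = throw / sin(dip) = 1.30 / sin(52.9°) = 1.630 m
net slip = dip-slip / sin(rake) = 1.630 / sin(75°) = 1.69 m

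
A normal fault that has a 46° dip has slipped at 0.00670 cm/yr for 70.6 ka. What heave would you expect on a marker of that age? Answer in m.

3.29 m

dip-slip = rate × time = 0.00670 cm/yr × 70.6 ka = 4.730 m
heave = dip-slip × cos(dip) = 4.730 × cos(46°) = 3.29 m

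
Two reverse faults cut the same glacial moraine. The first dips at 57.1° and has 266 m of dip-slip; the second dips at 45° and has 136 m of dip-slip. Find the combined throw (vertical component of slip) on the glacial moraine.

320 m

throw_A = 266 × sin(57.1°) = 223.3 m
throw_B = 136 × sin(45°) = 96.17 m
total = 223.3 + 96.17 = 320 m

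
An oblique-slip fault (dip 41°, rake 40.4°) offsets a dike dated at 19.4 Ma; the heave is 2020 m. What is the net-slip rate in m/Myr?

dip-slip = heave / cos(dip) = 2020 / cos(41°) = 2677 m
net slip = dip-slip / sin(rake) = 2677 / sin(40.4°) = 4130 m
rate = 4130 m / 19.4 Ma = 0.000213 m/yr = 213 m/Myr

213 m/Myr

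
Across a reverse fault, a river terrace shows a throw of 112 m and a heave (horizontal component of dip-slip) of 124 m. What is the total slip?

net slip = √(throw² + heave²) = √(112² + 124²) = 167 m

167 m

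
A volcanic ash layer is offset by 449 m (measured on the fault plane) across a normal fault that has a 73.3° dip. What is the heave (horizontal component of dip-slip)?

heave = dip-slip × cos(dip) = 449 m × cos(73.3°) = 129 m

129 m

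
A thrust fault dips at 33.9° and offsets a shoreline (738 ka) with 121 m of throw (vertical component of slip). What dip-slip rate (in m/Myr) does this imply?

294 m/Myr

dip-slip = throw / sin(dip) = 121 m / sin(33.9°) = 216.9 m
rate = 216.9 m / 738 ka = 0.000294 m/yr = 294 m/Myr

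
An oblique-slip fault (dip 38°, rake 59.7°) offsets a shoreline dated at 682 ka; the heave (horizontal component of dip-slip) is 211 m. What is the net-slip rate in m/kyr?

0.455 m/kyr

dip-slip = heave / cos(dip) = 211 / cos(38°) = 267.8 m
net slip = dip-slip / sin(rake) = 267.8 / sin(59.7°) = 310.1 m
rate = 310.1 m / 682 ka = 0.000455 m/yr = 0.455 m/kyr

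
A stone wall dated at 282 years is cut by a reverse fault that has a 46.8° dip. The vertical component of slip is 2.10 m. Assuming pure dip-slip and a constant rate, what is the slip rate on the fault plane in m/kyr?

10.2 m/kyr

dip-slip = throw / sin(dip) = 2.10 m / sin(46.8°) = 2.881 m
rate = 2.881 m / 282 years = 0.0102 m/yr = 10.2 m/kyr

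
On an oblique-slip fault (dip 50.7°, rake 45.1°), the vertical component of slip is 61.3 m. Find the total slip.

112 m

dip-slip = throw / sin(dip) = 61.3 / sin(50.7°) = 79.22 m
net slip = dip-slip / sin(rake) = 79.22 / sin(45.1°) = 112 m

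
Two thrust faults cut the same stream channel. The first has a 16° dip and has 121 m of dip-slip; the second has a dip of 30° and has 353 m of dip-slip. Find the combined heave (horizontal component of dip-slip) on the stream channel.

heave_A = 121 × cos(16°) = 116.3 m
heave_B = 353 × cos(30°) = 305.7 m
total = 116.3 + 305.7 = 422 m

422 m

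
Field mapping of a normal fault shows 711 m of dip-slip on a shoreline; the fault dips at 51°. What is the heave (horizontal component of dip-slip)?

447 m

heave = dip-slip × cos(dip) = 711 m × cos(51°) = 447 m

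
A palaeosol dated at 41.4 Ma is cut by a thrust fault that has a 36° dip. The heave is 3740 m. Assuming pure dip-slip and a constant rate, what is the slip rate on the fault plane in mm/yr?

0.112 mm/yr

dip-slip = heave / cos(dip) = 3740 m / cos(36°) = 4623 m
rate = 4623 m / 41.4 Ma = 0.000112 m/yr = 0.112 mm/yr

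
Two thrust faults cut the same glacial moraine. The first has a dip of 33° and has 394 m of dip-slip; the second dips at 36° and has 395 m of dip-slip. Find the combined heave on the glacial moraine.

heave_A = 394 × cos(33°) = 330.4 m
heave_B = 395 × cos(36°) = 319.6 m
total = 330.4 + 319.6 = 650 m

650 m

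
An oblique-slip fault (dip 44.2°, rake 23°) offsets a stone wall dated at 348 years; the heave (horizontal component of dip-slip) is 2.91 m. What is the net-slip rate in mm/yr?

29.9 mm/yr

dip-slip = heave / cos(dip) = 2.91 / cos(44.2°) = 4.059 m
net slip = dip-slip / sin(rake) = 4.059 / sin(23°) = 10.39 m
rate = 10.39 m / 348 years = 0.0299 m/yr = 29.9 mm/yr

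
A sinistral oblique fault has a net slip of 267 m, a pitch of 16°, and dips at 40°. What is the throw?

47.3 m

dip-slip = net slip × sin(rake) = 267 m × sin(16°) = 73.60 m
throw = dip-slip × sin(dip) = 73.60 × sin(40°) = 47.3 m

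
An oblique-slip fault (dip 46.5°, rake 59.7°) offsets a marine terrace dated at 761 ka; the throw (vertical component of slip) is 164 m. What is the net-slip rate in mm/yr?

dip-slip = throw / sin(dip) = 164 / sin(46.5°) = 226.1 m
net slip = dip-slip / sin(rake) = 226.1 / sin(59.7°) = 261.9 m
rate = 261.9 m / 761 ka = 0.000344 m/yr = 0.344 mm/yr

0.344 mm/yr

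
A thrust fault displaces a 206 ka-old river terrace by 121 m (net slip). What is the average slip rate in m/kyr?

rate = 121 m / 206 ka = 0.000587 m/yr = 0.587 m/kyr

0.587 m/kyr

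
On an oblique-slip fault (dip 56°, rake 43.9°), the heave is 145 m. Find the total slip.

dip-slip = heave / cos(dip) = 145 / cos(56°) = 259.3 m
net slip = dip-slip / sin(rake) = 259.3 / sin(43.9°) = 374 m

374 m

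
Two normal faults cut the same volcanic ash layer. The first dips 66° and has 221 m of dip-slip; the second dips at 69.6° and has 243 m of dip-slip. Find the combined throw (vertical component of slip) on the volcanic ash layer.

throw_A = 221 × sin(66°) = 201.9 m
throw_B = 243 × sin(69.6°) = 227.8 m
total = 201.9 + 227.8 = 430 m

430 m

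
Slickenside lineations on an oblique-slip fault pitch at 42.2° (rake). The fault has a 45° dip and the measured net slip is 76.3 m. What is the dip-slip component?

dip-slip = net slip × sin(rake) = 76.3 m × sin(42.2°) = 51.3 m

51.3 m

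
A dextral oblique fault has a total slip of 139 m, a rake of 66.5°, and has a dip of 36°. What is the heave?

dip-slip = net slip × sin(rake) = 139 m × sin(66.5°) = 127.5 m
heave = dip-slip × cos(dip) = 127.5 × cos(36°) = 103 m

103 m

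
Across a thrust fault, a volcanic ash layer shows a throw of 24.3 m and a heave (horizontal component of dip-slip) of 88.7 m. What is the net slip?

net slip = √(throw² + heave²) = √(24.3² + 88.7²) = 92 m

92 m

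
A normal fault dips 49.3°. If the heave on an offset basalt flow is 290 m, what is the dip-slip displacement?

445 m

dip-slip = heave / cos(dip) = 290 / cos(49.3°) = 445 m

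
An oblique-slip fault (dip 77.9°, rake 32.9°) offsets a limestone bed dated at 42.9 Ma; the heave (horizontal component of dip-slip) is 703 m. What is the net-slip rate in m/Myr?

144 m/Myr

dip-slip = heave / cos(dip) = 703 / cos(77.9°) = 3354 m
net slip = dip-slip / sin(rake) = 3354 / sin(32.9°) = 6174 m
rate = 6174 m / 42.9 Ma = 0.000144 m/yr = 144 m/Myr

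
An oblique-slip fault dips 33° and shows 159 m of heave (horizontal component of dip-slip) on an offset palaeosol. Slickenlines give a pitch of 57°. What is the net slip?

dip-slip = heave / cos(dip) = 159 / cos(33°) = 189.6 m
net slip = dip-slip / sin(rake) = 189.6 / sin(57°) = 226 m

226 m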